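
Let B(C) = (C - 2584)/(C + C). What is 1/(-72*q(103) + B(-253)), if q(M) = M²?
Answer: -506/386504251 ≈ -1.3092e-6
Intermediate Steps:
B(C) = (-2584 + C)/(2*C) (B(C) = (-2584 + C)/((2*C)) = (-2584 + C)*(1/(2*C)) = (-2584 + C)/(2*C))
1/(-72*q(103) + B(-253)) = 1/(-72*103² + (½)*(-2584 - 253)/(-253)) = 1/(-72*10609 + (½)*(-1/253)*(-2837)) = 1/(-763848 + 2837/506) = 1/(-386504251/506) = -506/386504251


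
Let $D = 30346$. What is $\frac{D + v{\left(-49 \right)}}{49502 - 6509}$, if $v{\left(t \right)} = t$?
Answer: $\frac{10099}{14331} \approx 0.7047$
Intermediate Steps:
$\frac{D + v{\left(-49 \right)}}{49502 - 6509} = \frac{30346 - 49}{49502 - 6509} = \frac{30297}{42993} = 30297 \cdot \frac{1}{42993} = \frac{10099}{14331}$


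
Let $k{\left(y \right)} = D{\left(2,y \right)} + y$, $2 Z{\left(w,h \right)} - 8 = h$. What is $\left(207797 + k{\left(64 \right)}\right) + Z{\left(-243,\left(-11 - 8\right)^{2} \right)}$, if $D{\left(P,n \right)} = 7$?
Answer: $\frac{416105}{2} \approx 2.0805 \cdot 10^{5}$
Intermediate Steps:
$Z{\left(w,h \right)} = 4 + \frac{h}{2}$
$k{\left(y \right)} = 7 + y$
$\left(207797 + k{\left(64 \right)}\right) + Z{\left(-243,\left(-11 - 8\right)^{2} \right)} = \left(207797 + \left(7 + 64\right)\right) + \left(4 + \frac{\left(-11 - 8\right)^{2}}{2}\right) = \left(207797 + 71\right) + \left(4 + \frac{\left(-19\right)^{2}}{2}\right) = 207868 + \left(4 + \frac{1}{2} \cdot 361\right) = 207868 + \left(4 + \frac{361}{2}\right) = 207868 + \frac{369}{2} = \frac{416105}{2}$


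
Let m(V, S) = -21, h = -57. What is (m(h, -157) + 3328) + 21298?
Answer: 24605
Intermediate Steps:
(m(h, -157) + 3328) + 21298 = (-21 + 3328) + 21298 = 3307 + 21298 = 24605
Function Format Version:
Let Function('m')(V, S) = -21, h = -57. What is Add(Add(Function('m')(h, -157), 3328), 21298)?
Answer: 24605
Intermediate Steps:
Add(Add(Function('m')(h, -157), 3328), 21298) = Add(Add(-21, 3328), 21298) = Add(3307, 21298) = 24605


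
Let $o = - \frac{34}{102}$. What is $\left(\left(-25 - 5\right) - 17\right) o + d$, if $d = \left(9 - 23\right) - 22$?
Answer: $- \frac{61}{3} \approx -20.333$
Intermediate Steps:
$d = -36$ ($d = -14 - 22 = -36$)
$o = - \frac{1}{3}$ ($o = \left(-34\right) \frac{1}{102} = - \frac{1}{3} \approx -0.33333$)
$\left(\left(-25 - 5\right) - 17\right) o + d = \left(\left(-25 - 5\right) - 17\right) \left(- \frac{1}{3}\right) - 36 = \left(-30 - 17\right) \left(- \frac{1}{3}\right) - 36 = \left(-47\right) \left(- \frac{1}{3}\right) - 36 = \frac{47}{3} - 36 = - \frac{61}{3}$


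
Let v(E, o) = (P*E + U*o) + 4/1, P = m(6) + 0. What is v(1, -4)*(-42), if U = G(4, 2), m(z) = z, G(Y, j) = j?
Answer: -84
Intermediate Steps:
U = 2
P = 6 (P = 6 + 0 = 6)
v(E, o) = 4 + 2*o + 6*E (v(E, o) = (6*E + 2*o) + 4/1 = (2*o + 6*E) + 4*1 = (2*o + 6*E) + 4 = 4 + 2*o + 6*E)
v(1, -4)*(-42) = (4 + 2*(-4) + 6*1)*(-42) = (4 - 8 + 6)*(-42) = 2*(-42) = -84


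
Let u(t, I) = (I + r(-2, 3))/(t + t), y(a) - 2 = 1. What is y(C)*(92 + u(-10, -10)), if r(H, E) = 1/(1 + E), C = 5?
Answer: 22197/80 ≈ 277.46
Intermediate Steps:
y(a) = 3 (y(a) = 2 + 1 = 3)
u(t, I) = (¼ + I)/(2*t) (u(t, I) = (I + 1/(1 + 3))/(t + t) = (I + 1/4)/((2*t)) = (I + ¼)*(1/(2*t)) = (¼ + I)*(1/(2*t)) = (¼ + I)/(2*t))
y(C)*(92 + u(-10, -10)) = 3*(92 + (⅛)*(1 + 4*(-10))/(-10)) = 3*(92 + (⅛)*(-⅒)*(1 - 40)) = 3*(92 + (⅛)*(-⅒)*(-39)) = 3*(92 + 39/80) = 3*(7399/80) = 22197/80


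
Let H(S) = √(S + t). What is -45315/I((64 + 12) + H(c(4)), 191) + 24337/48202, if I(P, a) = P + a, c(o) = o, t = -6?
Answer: -52860550013/312397162 + 45315*I*√2/71291 ≈ -169.21 + 0.89892*I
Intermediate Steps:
H(S) = √(-6 + S) (H(S) = √(S - 6) = √(-6 + S))
-45315/I((64 + 12) + H(c(4)), 191) + 24337/48202 = -45315/(((64 + 12) + √(-6 + 4)) + 191) + 24337/48202 = -45315/((76 + √(-2)) + 191) + 24337*(1/48202) = -45315/((76 + I*√2) + 191) + 24337/48202 = -45315/(267 + I*√2) + 24337/48202 = 24337/48202 - 45315/(267 + I*√2)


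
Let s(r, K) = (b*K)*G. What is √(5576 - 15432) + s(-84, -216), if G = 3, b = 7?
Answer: -4536 + 8*I*√154 ≈ -4536.0 + 99.277*I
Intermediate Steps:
s(r, K) = 21*K (s(r, K) = (7*K)*3 = 21*K)
√(5576 - 15432) + s(-84, -216) = √(5576 - 15432) + 21*(-216) = √(-9856) - 4536 = 8*I*√154 - 4536 = -4536 + 8*I*√154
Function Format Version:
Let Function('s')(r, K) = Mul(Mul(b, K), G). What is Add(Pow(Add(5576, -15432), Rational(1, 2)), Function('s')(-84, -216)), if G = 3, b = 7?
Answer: Add(-4536, Mul(8, I, Pow(154, Rational(1, 2)))) ≈ Add(-4536.0, Mul(99.277, I))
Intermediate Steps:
Function('s')(r, K) = Mul(21, K) (Function('s')(r, K) = Mul(Mul(7, K), 3) = Mul(21, K))
Add(Pow(Add(5576, -15432), Rational(1, 2)), Function('s')(-84, -216)) = Add(Pow(Add(5576, -15432), Rational(1, 2)), Mul(21, -216)) = Add(Pow(-9856, Rational(1, 2)), -4536) = Add(Mul(8, I, Pow(154, Rational(1, 2))), -4536) = Add(-4536, Mul(8, I, Pow(154, Rational(1, 2))))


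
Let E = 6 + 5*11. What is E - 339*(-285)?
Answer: 96676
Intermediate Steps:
E = 61 (E = 6 + 55 = 61)
E - 339*(-285) = 61 - 339*(-285) = 61 + 96615 = 96676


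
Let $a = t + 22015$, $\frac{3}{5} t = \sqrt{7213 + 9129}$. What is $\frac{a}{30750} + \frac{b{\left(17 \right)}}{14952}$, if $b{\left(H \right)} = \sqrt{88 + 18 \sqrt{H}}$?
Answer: $\frac{4403}{6150} + \frac{\sqrt{88 + 18 \sqrt{17}}}{14952} + \frac{\sqrt{16342}}{18450} \approx 0.72372$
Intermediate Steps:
$t = \frac{5 \sqrt{16342}}{3}$ ($t = \frac{5 \sqrt{7213 + 9129}}{3} = \frac{5 \sqrt{16342}}{3} \approx 213.06$)
$a = 22015 + \frac{5 \sqrt{16342}}{3}$ ($a = \frac{5 \sqrt{16342}}{3} + 22015 = 22015 + \frac{5 \sqrt{16342}}{3} \approx 22228.0$)
$\frac{a}{30750} + \frac{b{\left(17 \right)}}{14952} = \frac{22015 + \frac{5 \sqrt{16342}}{3}}{30750} + \frac{\sqrt{88 + 18 \sqrt{17}}}{14952} = \left(22015 + \frac{5 \sqrt{16342}}{3}\right) \frac{1}{30750} + \sqrt{88 + 18 \sqrt{17}} \cdot \frac{1}{14952} = \left(\frac{4403}{6150} + \frac{\sqrt{16342}}{18450}\right) + \frac{\sqrt{88 + 18 \sqrt{17}}}{14952} = \frac{4403}{6150} + \frac{\sqrt{88 + 18 \sqrt{17}}}{14952} + \frac{\sqrt{16342}}{18450}$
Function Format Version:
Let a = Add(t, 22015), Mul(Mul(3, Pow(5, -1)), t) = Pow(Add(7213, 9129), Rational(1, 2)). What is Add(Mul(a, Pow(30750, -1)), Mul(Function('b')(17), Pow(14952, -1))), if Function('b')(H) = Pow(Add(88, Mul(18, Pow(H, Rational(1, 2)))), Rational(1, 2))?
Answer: Add(Rational(4403, 6150), Mul(Rational(1, 14952), Pow(Add(88, Mul(18, Pow(17, Rational(1, 2)))), Rational(1, 2))), Mul(Rational(1, 18450), Pow(16342, Rational(1, 2)))) ≈ 0.72372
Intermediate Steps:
t = Mul(Rational(5, 3), Pow(16342, Rational(1, 2))) (t = Mul(Rational(5, 3), Pow(Add(7213, 9129), Rational(1, 2))) = Mul(Rational(5, 3), Pow(16342, Rational(1, 2))) ≈ 213.06)
a = Add(22015, Mul(Rational(5, 3), Pow(16342, Rational(1, 2)))) (a = Add(Mul(Rational(5, 3), Pow(16342, Rational(1, 2))), 22015) = Add(22015, Mul(Rational(5, 3), Pow(16342, Rational(1, 2)))) ≈ 22228.)
Add(Mul(a, Pow(30750, -1)), Mul(Function('b')(17), Pow(14952, -1))) = Add(Mul(Add(22015, Mul(Rational(5, 3), Pow(16342, Rational(1, 2)))), Pow(30750, -1)), Mul(Pow(Add(88, Mul(18, Pow(17, Rational(1, 2)))), Rational(1, 2)), Pow(14952, -1))) = Add(Mul(Add(22015, Mul(Rational(5, 3), Pow(16342, Rational(1, 2)))), Rational(1, 30750)), Mul(Pow(Add(88, Mul(18, Pow(17, Rational(1, 2)))), Rational(1, 2)), Rational(1, 14952))) = Add(Add(Rational(4403, 6150), Mul(Rational(1, 18450), Pow(16342, Rational(1, 2)))), Mul(Rational(1, 14952), Pow(Add(88, Mul(18, Pow(17, Rational(1, 2)))), Rational(1, 2)))) = Add(Rational(4403, 6150), Mul(Rational(1, 14952), Pow(Add(88, Mul(18, Pow(17, Rational(1, 2)))), Rational(1, 2))), Mul(Rational(1, 18450), Pow(16342, Rational(1, 2))))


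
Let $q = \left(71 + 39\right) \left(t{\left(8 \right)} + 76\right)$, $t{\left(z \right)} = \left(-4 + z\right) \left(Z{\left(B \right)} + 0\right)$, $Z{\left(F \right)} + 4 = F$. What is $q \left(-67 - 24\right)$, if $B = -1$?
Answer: $-560560$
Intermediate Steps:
$Z{\left(F \right)} = -4 + F$
$t{\left(z \right)} = 20 - 5 z$ ($t{\left(z \right)} = \left(-4 + z\right) \left(\left(-4 - 1\right) + 0\right) = \left(-4 + z\right) \left(-5 + 0\right) = \left(-4 + z\right) \left(-5\right) = 20 - 5 z$)
$q = 6160$ ($q = \left(71 + 39\right) \left(\left(20 - 40\right) + 76\right) = 110 \left(\left(20 - 40\right) + 76\right) = 110 \left(-20 + 76\right) = 110 \cdot 56 = 6160$)
$q \left(-67 - 24\right) = 6160 \left(-67 - 24\right) = 6160 \left(-91\right) = -560560$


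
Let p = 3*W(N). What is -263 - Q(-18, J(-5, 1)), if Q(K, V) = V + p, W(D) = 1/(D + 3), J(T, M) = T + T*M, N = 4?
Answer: -1774/7 ≈ -253.43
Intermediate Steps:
J(T, M) = T + M*T
W(D) = 1/(3 + D)
p = 3/7 (p = 3/(3 + 4) = 3/7 ≈ 0.42857)
Q(K, V) = 3/7 + V (Q(K, V) = V + 3/7 = 3/7 + V)
-263 - Q(-18, J(-5, 1)) = -263 - (3/7 - 5*(1 + 1)) = -263 - (3/7 - 5*2) = -263 - (3/7 - 10) = -263 - 1*(-67/7) = -263 + 67/7 = -1774/7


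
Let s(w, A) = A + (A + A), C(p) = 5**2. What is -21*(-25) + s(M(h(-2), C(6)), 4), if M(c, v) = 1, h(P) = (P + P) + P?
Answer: 537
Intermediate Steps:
h(P) = 3*P (h(P) = 2*P + P = 3*P)
C(p) = 25
s(w, A) = 3*A (s(w, A) = A + 2*A = 3*A)
-21*(-25) + s(M(h(-2), C(6)), 4) = -21*(-25) + 3*4 = 525 + 12 = 537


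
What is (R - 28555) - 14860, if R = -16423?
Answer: -59838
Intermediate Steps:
(R - 28555) - 14860 = (-16423 - 28555) - 14860 = -44978 - 14860 = -59838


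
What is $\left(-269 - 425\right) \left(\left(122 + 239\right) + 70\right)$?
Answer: $-299114$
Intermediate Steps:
$\left(-269 - 425\right) \left(\left(122 + 239\right) + 70\right) = - 694 \left(361 + 70\right) = \left(-694\right) 431 = -299114$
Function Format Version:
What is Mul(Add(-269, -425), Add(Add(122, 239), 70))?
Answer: -299114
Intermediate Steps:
Mul(Add(-269, -425), Add(Add(122, 239), 70)) = Mul(-694, Add(361, 70)) = Mul(-694, 431) = -299114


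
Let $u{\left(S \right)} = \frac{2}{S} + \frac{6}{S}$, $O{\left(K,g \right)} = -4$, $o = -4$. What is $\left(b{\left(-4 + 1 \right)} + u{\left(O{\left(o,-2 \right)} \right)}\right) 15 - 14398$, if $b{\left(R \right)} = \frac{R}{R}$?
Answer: $-14413$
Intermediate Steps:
$b{\left(R \right)} = 1$
$u{\left(S \right)} = \frac{8}{S}$
$\left(b{\left(-4 + 1 \right)} + u{\left(O{\left(o,-2 \right)} \right)}\right) 15 - 14398 = \left(1 + \frac{8}{-4}\right) 15 - 14398 = \left(1 + 8 \left(- \frac{1}{4}\right)\right) 15 - 14398 = \left(1 - 2\right) 15 - 14398 = \left(-1\right) 15 - 14398 = -15 - 14398 = -14413$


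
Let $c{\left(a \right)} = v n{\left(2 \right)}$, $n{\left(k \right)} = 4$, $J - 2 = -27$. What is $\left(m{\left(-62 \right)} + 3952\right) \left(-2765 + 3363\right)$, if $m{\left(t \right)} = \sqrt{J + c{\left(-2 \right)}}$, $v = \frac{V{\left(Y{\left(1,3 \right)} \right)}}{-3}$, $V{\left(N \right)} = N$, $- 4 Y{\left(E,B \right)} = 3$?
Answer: $2363296 + 1196 i \sqrt{6} \approx 2.3633 \cdot 10^{6} + 2929.6 i$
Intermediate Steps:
$Y{\left(E,B \right)} = - \frac{3}{4}$ ($Y{\left(E,B \right)} = \left(- \frac{1}{4}\right) 3 = - \frac{3}{4}$)
$J = -25$ ($J = 2 - 27 = -25$)
$v = \frac{1}{4}$ ($v = - \frac{3}{4 \left(-3\right)} = \left(- \frac{3}{4}\right) \left(- \frac{1}{3}\right) = \frac{1}{4} \approx 0.25$)
$c{\left(a \right)} = 1$ ($c{\left(a \right)} = \frac{1}{4} \cdot 4 = 1$)
$m{\left(t \right)} = 2 i \sqrt{6}$ ($m{\left(t \right)} = \sqrt{-25 + 1} = \sqrt{-24} = 2 i \sqrt{6}$)
$\left(m{\left(-62 \right)} + 3952\right) \left(-2765 + 3363\right) = \left(2 i \sqrt{6} + 3952\right) \left(-2765 + 3363\right) = \left(3952 + 2 i \sqrt{6}\right) 598 = 2363296 + 1196 i \sqrt{6}$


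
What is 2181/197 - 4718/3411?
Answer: 6509945/671967 ≈ 9.6879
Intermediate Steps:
2181/197 - 4718/3411 = 6509945/671967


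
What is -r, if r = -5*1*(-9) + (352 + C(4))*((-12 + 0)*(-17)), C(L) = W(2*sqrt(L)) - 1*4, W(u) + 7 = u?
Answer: -70425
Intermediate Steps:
W(u) = -7 + u
C(L) = -11 + 2*sqrt(L) (C(L) = (-7 + 2*sqrt(L)) - 1*4 = (-7 + 2*sqrt(L)) - 4 = -11 + 2*sqrt(L))
r = 70425 (r = -5*1*(-9) + (352 + (-11 + 2*sqrt(4)))*((-12 + 0)*(-17)) = -5*(-9) + (352 + (-11 + 2*2))*(-12*(-17)) = 45 + (352 + (-11 + 4))*204 = 45 + (352 - 7)*204 = 45 + 345*204 = 45 + 70380 = 70425)
-r = -1*70425 = -70425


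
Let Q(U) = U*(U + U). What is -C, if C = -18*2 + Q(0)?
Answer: 36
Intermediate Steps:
Q(U) = 2*U² (Q(U) = U*(2*U) = 2*U²)
C = -36 (C = -18*2 + 2*0² = -36 + 2*0 = -36 + 0 = -36)
-C = -1*(-36) = 36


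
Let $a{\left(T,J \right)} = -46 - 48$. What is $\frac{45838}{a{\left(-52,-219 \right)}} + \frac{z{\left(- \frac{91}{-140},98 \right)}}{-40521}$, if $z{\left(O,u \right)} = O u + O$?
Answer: $- \frac{476258371}{976660} \approx -487.64$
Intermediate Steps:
$a{\left(T,J \right)} = -94$ ($a{\left(T,J \right)} = -46 - 48 = -94$)
$z{\left(O,u \right)} = O + O u$
$\frac{45838}{a{\left(-52,-219 \right)}} + \frac{z{\left(- \frac{91}{-140},98 \right)}}{-40521} = \frac{45838}{-94} + \frac{- \frac{91}{-140} \left(1 + 98\right)}{-40521} = 45838 \left(- \frac{1}{94}\right) + \left(-91\right) \left(- \frac{1}{140}\right) 99 \left(- \frac{1}{40521}\right) = - \frac{22919}{47} + \frac{13}{20} \cdot 99 \left(- \frac{1}{40521}\right) = - \frac{22919}{47} + \frac{1287}{20} \left(- \frac{1}{40521}\right) = - \frac{22919}{47} - \frac{33}{20780} = - \frac{476258371}{976660}$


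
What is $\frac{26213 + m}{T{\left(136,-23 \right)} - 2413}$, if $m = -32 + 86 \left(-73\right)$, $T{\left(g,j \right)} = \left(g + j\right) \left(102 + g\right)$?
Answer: $\frac{19903}{24481} \approx 0.813$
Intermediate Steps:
$T{\left(g,j \right)} = \left(102 + g\right) \left(g + j\right)$
$m = -6310$ ($m = -32 - 6278 = -6310$)
$\frac{26213 + m}{T{\left(136,-23 \right)} - 2413} = \frac{26213 - 6310}{\left(136^{2} + 102 \cdot 136 + 102 \left(-23\right) + 136 \left(-23\right)\right) - 2413} = \frac{19903}{\left(18496 + 13872 - 2346 - 3128\right) - 2413} = \frac{19903}{26894 - 2413} = \frac{19903}{24481}$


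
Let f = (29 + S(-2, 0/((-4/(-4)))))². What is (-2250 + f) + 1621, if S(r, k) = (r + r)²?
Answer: 1396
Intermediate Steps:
S(r, k) = 4*r² (S(r, k) = (2*r)² = 4*r²)
f = 2025 (f = (29 + 4*(-2)²)² = (29 + 4*4)² = (29 + 16)² = 45² = 2025)
(-2250 + f) + 1621 = (-2250 + 2025) + 1621 = -225 + 1621 = 1396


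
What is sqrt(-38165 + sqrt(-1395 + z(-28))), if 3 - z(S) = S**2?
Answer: sqrt(-38165 + 8*I*sqrt(34)) ≈ 0.119 + 195.36*I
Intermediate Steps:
z(S) = 3 - S**2
sqrt(-38165 + sqrt(-1395 + z(-28))) = sqrt(-38165 + sqrt(-1395 + (3 - 1*(-28)**2))) = sqrt(-38165 + sqrt(-1395 + (3 - 1*784))) = sqrt(-38165 + sqrt(-1395 + (3 - 784))) = sqrt(-38165 + sqrt(-1395 - 781)) = sqrt(-38165 + sqrt(-2176)) = sqrt(-38165 + 8*I*sqrt(34))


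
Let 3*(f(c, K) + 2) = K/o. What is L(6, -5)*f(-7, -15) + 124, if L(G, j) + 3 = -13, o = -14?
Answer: 1052/7 ≈ 150.29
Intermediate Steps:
L(G, j) = -16 (L(G, j) = -3 - 13 = -16)
f(c, K) = -2 - K/42 (f(c, K) = -2 + (K/(-14))/3 = -2 + (K*(-1/14))/3 = -2 + (-K/14)/3 = -2 - K/42)
L(6, -5)*f(-7, -15) + 124 = -16*(-2 - 1/42*(-15)) + 124 = -16*(-2 + 5/14) + 124 = -16*(-23/14) + 124 = 184/7 + 124 = 1052/7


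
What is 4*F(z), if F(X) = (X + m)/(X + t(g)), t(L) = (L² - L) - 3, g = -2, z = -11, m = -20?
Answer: 31/2 ≈ 15.500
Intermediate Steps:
t(L) = -3 + L² - L
F(X) = (-20 + X)/(3 + X) (F(X) = (X - 20)/(X + (-3 + (-2)² - 1*(-2))) = (-20 + X)/(X + (-3 + 4 + 2)) = (-20 + X)/(X + 3) = (-20 + X)/(3 + X))
4*F(z) = 4*((-20 - 11)/(3 - 11)) = 4*(-31/(-8)) = 4*(-⅛*(-31)) = 4*(31/8) = 31/2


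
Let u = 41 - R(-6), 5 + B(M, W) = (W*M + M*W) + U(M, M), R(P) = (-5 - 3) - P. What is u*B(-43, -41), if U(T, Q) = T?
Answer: 149554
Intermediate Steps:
R(P) = -8 - P
B(M, W) = -5 + M + 2*M*W (B(M, W) = -5 + ((W*M + M*W) + M) = -5 + ((M*W + M*W) + M) = -5 + (2*M*W + M) = -5 + (M + 2*M*W) = -5 + M + 2*M*W)
u = 43 (u = 41 - (-8 - 1*(-6)) = 41 - (-8 + 6) = 41 - 1*(-2) = 41 + 2 = 43)
u*B(-43, -41) = 43*(-5 - 43 + 2*(-43)*(-41)) = 43*(-5 - 43 + 3526) = 43*3478 = 149554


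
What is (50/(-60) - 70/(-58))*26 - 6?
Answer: 323/87 ≈ 3.7126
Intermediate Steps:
(50/(-60) - 70/(-58))*26 - 6 = (50*(-1/60) - 70*(-1/58))*26 - 6 = (-5/6 + 35/29)*26 - 6 = (65/174)*26 - 6 = 845/87 - 6 = 323/87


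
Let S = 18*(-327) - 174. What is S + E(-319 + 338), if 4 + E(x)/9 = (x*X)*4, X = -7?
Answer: -10884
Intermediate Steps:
E(x) = -36 - 252*x (E(x) = -36 + 9*((x*(-7))*4) = -36 + 9*(-7*x*4) = -36 + 9*(-28*x) = -36 - 252*x)
S = -6060 (S = -5886 - 174 = -6060)
S + E(-319 + 338) = -6060 + (-36 - 252*(-319 + 338)) = -6060 + (-36 - 252*19) = -6060 + (-36 - 4788) = -6060 - 4824 = -10884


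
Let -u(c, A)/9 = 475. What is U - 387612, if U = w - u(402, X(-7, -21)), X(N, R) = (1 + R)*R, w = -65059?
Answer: -448396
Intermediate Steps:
X(N, R) = R*(1 + R)
u(c, A) = -4275 (u(c, A) = -9*475 = -4275)
U = -60784 (U = -65059 - 1*(-4275) = -65059 + 4275 = -60784)
U - 387612 = -60784 - 387612 = -448396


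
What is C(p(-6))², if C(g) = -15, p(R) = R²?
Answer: 225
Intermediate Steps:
C(p(-6))² = (-15)² = 225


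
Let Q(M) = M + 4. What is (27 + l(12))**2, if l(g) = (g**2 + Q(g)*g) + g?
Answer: 140625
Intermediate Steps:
Q(M) = 4 + M
l(g) = g + g**2 + g*(4 + g) (l(g) = (g**2 + (4 + g)*g) + g = (g**2 + g*(4 + g)) + g = g + g**2 + g*(4 + g))
(27 + l(12))**2 = (27 + 12*(5 + 2*12))**2 = (27 + 12*(5 + 24))**2 = (27 + 12*29)**2 = (27 + 348)**2 = 375**2 = 140625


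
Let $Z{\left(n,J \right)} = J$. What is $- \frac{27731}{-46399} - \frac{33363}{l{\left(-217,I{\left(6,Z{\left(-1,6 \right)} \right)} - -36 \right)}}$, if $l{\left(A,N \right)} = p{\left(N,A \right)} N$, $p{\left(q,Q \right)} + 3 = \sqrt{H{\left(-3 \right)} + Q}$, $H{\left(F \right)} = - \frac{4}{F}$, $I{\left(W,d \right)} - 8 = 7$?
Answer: $\frac{14723357}{1577566} + \frac{33 i \sqrt{1941}}{34} \approx 9.333 + 42.761 i$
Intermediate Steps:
$I{\left(W,d \right)} = 15$ ($I{\left(W,d \right)} = 8 + 7 = 15$)
$p{\left(q,Q \right)} = -3 + \sqrt{\frac{4}{3} + Q}$ ($p{\left(q,Q \right)} = -3 + \sqrt{- \frac{4}{-3} + Q} = -3 + \sqrt{\left(-4\right) \left(- \frac{1}{3}\right) + Q} = -3 + \sqrt{\frac{4}{3} + Q}$)
$l{\left(A,N \right)} = N \left(-3 + \frac{\sqrt{12 + 9 A}}{3}\right)$ ($l{\left(A,N \right)} = \left(-3 + \frac{\sqrt{12 + 9 A}}{3}\right) N = N \left(-3 + \frac{\sqrt{12 + 9 A}}{3}\right)$)
$- \frac{27731}{-46399} - \frac{33363}{l{\left(-217,I{\left(6,Z{\left(-1,6 \right)} \right)} - -36 \right)}} = - \frac{27731}{-46399} - \frac{33363}{\frac{1}{3} \left(15 - -36\right) \left(-9 + \sqrt{12 + 9 \left(-217\right)}\right)} = \left(-27731\right) \left(- \frac{1}{46399}\right) - \frac{33363}{\frac{1}{3} \left(15 + 36\right) \left(-9 + \sqrt{12 - 1953}\right)} = \frac{27731}{46399} - \frac{33363}{\frac{1}{3} \cdot 51 \left(-9 + \sqrt{-1941}\right)} = \frac{27731}{46399} - \frac{33363}{\frac{1}{3} \cdot 51 \left(-9 + i \sqrt{1941}\right)} = \frac{27731}{46399} - \frac{33363}{-153 + 17 i \sqrt{1941}}$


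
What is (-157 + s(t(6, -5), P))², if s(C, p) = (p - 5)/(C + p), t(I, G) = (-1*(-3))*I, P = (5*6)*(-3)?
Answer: 125641681/5184 ≈ 24236.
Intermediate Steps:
P = -90 (P = 30*(-3) = -90)
t(I, G) = 3*I
s(C, p) = (-5 + p)/(C + p)
(-157 + s(t(6, -5), P))² = (-157 + (-5 - 90)/(3*6 - 90))² = (-157 - 95/(18 - 90))² = (-157 - 95/(-72))² = (-157 - 1/72*(-95))² = (-157 + 95/72)² = (-11209/72)² = 125641681/5184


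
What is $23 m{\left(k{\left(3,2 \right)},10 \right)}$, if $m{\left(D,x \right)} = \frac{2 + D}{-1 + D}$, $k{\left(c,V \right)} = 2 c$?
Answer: $\frac{184}{5} \approx 36.8$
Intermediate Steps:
$m{\left(D,x \right)} = \frac{2 + D}{-1 + D}$
$23 m{\left(k{\left(3,2 \right)},10 \right)} = 23 \frac{2 + 2 \cdot 3}{-1 + 2 \cdot 3} = 23 \frac{2 + 6}{-1 + 6} = 23 \cdot \frac{1}{5} \cdot 8 = 23 \cdot \frac{8}{5} = \frac{184}{5}$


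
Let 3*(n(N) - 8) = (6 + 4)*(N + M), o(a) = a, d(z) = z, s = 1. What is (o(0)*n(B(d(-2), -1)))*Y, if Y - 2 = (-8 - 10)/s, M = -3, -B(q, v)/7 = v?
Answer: 0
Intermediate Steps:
B(q, v) = -7*v
n(N) = -2 + 10*N/3 (n(N) = 8 + ((6 + 4)*(N - 3))/3 = 8 + (10*(-3 + N))/3 = 8 + (-30 + 10*N)/3 = 8 + (-10 + 10*N/3) = -2 + 10*N/3)
Y = -16 (Y = 2 + (-8 - 10)/1 = 2 - 18*1 = 2 - 18 = -16)
(o(0)*n(B(d(-2), -1)))*Y = (0*(-2 + 10*(-7*(-1))/3))*(-16) = (0*(-2 + (10/3)*7))*(-16) = (0*(-2 + 70/3))*(-16) = (0*(64/3))*(-16) = 0*(-16) = 0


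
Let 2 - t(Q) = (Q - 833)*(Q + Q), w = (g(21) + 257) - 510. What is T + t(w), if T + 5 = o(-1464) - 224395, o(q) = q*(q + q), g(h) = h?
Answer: 3568034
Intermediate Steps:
w = -232 (w = (21 + 257) - 510 = 278 - 510 = -232)
o(q) = 2*q**2 (o(q) = q*(2*q) = 2*q**2)
T = 4062192 (T = -5 + (2*(-1464)**2 - 224395) = -5 + (2*2143296 - 224395) = -5 + (4286592 - 224395) = -5 + 4062197 = 4062192)
t(Q) = 2 - 2*Q*(-833 + Q) (t(Q) = 2 - (Q - 833)*(Q + Q) = 2 - (-833 + Q)*2*Q = 2 - 2*Q*(-833 + Q))
T + t(w) = 4062192 + (2 - 2*(-232)**2 + 1666*(-232)) = 4062192 + (2 - 2*53824 - 386512) = 4062192 + (2 - 107648 - 386512) = 4062192 - 494158 = 3568034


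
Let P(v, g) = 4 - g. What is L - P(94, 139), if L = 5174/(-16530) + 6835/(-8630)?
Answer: 1910064233/14265390 ≈ 133.90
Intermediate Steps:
L = -15763417/14265390 (L = 5174*(-1/16530) + 6835*(-1/8630) = -2587/8265 - 1367/1726 = -15763417/14265390 ≈ -1.1050)
L - P(94, 139) = -15763417/14265390 - (4 - 1*139) = -15763417/14265390 - (4 - 139) = -15763417/14265390 - 1*(-135) = -15763417/14265390 + 135 = 1910064233/14265390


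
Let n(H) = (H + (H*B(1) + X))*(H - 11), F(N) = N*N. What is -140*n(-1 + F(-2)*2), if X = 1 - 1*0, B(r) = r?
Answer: 8400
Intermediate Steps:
X = 1 (X = 1 + 0 = 1)
F(N) = N²
n(H) = (1 + 2*H)*(-11 + H) (n(H) = (H + (H*1 + 1))*(H - 11) = (H + (H + 1))*(-11 + H) = (H + (1 + H))*(-11 + H) = (1 + 2*H)*(-11 + H))
-140*n(-1 + F(-2)*2) = -140*(-11 - 21*(-1 + (-2)²*2) + 2*(-1 + (-2)²*2)²) = -140*(-11 - 21*(-1 + 4*2) + 2*(-1 + 4*2)²) = -140*(-11 - 21*(-1 + 8) + 2*(-1 + 8)²) = -140*(-11 - 21*7 + 2*7²) = -140*(-11 - 147 + 2*49) = -140*(-11 - 147 + 98) = -140*(-60) = 8400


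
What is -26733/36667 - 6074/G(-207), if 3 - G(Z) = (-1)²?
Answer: -111384412/36667 ≈ -3037.7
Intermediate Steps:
G(Z) = 2 (G(Z) = 3 - 1*(-1)² = 3 - 1*1 = 3 - 1 = 2)
-26733/36667 - 6074/G(-207) = -26733/36667 - 6074/2 = -26733*1/36667 - 6074*½ = -26733/36667 - 3037 = -111384412/36667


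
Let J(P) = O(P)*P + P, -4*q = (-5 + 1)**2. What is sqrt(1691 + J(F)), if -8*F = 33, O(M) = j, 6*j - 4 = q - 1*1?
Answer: sqrt(27001)/4 ≈ 41.080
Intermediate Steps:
q = -4 (q = -(-5 + 1)**2/4 = -1/4*(-4)**2 = -1/4*16 = -4)
j = -1/6 (j = 2/3 + (-4 - 1*1)/6 = 2/3 + (-4 - 1)/6 = 2/3 + (1/6)*(-5) = 2/3 - 5/6 = -1/6 ≈ -0.16667)
O(M) = -1/6
F = -33/8 (F = -1/8*33 = -33/8 ≈ -4.1250)
J(P) = 5*P/6 (J(P) = -P/6 + P = 5*P/6)
sqrt(1691 + J(F)) = sqrt(1691 + (5/6)*(-33/8)) = sqrt(1691 - 55/16) = sqrt(27001/16) = sqrt(27001)/4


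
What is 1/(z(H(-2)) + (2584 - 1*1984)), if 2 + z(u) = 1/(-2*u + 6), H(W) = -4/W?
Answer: 2/1197 ≈ 0.0016708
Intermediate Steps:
z(u) = -2 + 1/(6 - 2*u) (z(u) = -2 + 1/(-2*u + 6) = -2 + 1/(6 - 2*u))
1/(z(H(-2)) + (2584 - 1*1984)) = 1/((11 - (-16)/(-2))/(2*(-3 - 4/(-2))) + (2584 - 1*1984)) = 1/((11 - (-16)*(-1)/2)/(2*(-3 - 4*(-½))) + (2584 - 1984)) = 1/((11 - 4*2)/(2*(-3 + 2)) + 600) = 1/((½)*(11 - 8)/(-1) + 600) = 1/((½)*(-1)*3 + 600) = 1/(-3/2 + 600) = 1/(1197/2) = 2/1197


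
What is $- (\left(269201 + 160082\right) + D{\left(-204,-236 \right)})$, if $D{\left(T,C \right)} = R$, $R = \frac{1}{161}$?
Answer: $- \frac{69114564}{161} \approx -4.2928 \cdot 10^{5}$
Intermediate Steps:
$R = \frac{1}{161} \approx 0.0062112$
$D{\left(T,C \right)} = \frac{1}{161}$
$- (\left(269201 + 160082\right) + D{\left(-204,-236 \right)}) = - (\left(269201 + 160082\right) + \frac{1}{161}) = - (429283 + \frac{1}{161}) = \left(-1\right) \frac{69114564}{161} = - \frac{69114564}{161}$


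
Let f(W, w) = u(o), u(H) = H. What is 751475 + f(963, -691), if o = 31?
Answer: 751506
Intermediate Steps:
f(W, w) = 31
751475 + f(963, -691) = 751475 + 31 = 751506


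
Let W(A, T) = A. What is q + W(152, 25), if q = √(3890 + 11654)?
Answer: 152 + 2*√3886 ≈ 276.68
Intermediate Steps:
q = 2*√3886 (q = √15544 = 2*√3886 ≈ 124.68)
q + W(152, 25) = 2*√3886 + 152 = 152 + 2*√3886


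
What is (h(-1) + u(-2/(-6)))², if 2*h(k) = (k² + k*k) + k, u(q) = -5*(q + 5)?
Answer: 24649/36 ≈ 684.69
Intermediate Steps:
u(q) = -25 - 5*q (u(q) = -5*(5 + q) = -25 - 5*q)
h(k) = k² + k/2 (h(k) = ((k² + k*k) + k)/2 = ((k² + k²) + k)/2 = (2*k² + k)/2 = (k + 2*k²)/2 = k² + k/2)
(h(-1) + u(-2/(-6)))² = (-(½ - 1) + (-25 - (-10)/(-6)))² = (-1*(-½) + (-25 - (-10)*(-1)/6))² = (½ + (-25 - 5*⅓))² = (½ + (-25 - 5/3))² = (½ - 80/3)² = (-157/6)² = 24649/36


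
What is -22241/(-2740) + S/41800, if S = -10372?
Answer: 22531363/2863300 ≈ 7.8690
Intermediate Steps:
-22241/(-2740) + S/41800 = -22241/(-2740) - 10372/41800 = -22241*(-1/2740) - 10372*1/41800 = 22241/2740 - 2593/10450 = 22531363/2863300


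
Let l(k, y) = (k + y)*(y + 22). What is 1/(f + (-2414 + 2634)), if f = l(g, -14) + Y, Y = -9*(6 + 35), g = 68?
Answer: 1/283 ≈ 0.0035336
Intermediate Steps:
l(k, y) = (22 + y)*(k + y) (l(k, y) = (k + y)*(22 + y) = (22 + y)*(k + y))
Y = -369 (Y = -9*41 = -369)
f = 63 (f = ((-14)**2 + 22*68 + 22*(-14) + 68*(-14)) - 369 = (196 + 1496 - 308 - 952) - 369 = 432 - 369 = 63)
1/(f + (-2414 + 2634)) = 1/(63 + (-2414 + 2634)) = 1/(63 + 220) = 1/283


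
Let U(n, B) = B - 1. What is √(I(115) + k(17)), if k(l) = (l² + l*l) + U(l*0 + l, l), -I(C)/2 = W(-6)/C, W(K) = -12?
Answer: √7858410/115 ≈ 24.376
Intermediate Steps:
U(n, B) = -1 + B
I(C) = 24/C (I(C) = -(-24)/C = 24/C)
k(l) = -1 + l + 2*l² (k(l) = (l² + l*l) + (-1 + l) = (l² + l²) + (-1 + l) = 2*l² + (-1 + l) = -1 + l + 2*l²)
√(I(115) + k(17)) = √(24/115 + (-1 + 17 + 2*17²)) = √(24*(1/115) + (-1 + 17 + 2*289)) = √(24/115 + (-1 + 17 + 578)) = √(24/115 + 594) = √(68334/115) = √7858410/115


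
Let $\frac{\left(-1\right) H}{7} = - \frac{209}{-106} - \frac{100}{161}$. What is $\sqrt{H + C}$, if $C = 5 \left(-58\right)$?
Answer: $\frac{i \sqrt{1779908222}}{2438} \approx 17.305 i$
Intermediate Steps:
$C = -290$
$H = - \frac{23049}{2438}$ ($H = - 7 \left(- \frac{209}{-106} - \frac{100}{161}\right) = - 7 \left(\left(-209\right) \left(- \frac{1}{106}\right) - \frac{100}{161}\right) = - 7 \left(\frac{209}{106} - \frac{100}{161}\right) = \left(-7\right) \frac{23049}{17066} = - \frac{23049}{2438} \approx -9.4541$)
$\sqrt{H + C} = \sqrt{- \frac{23049}{2438} - 290} = \sqrt{- \frac{730069}{2438}} = \frac{i \sqrt{1779908222}}{2438}$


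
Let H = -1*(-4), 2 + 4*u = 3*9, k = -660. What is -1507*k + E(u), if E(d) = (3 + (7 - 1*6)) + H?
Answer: 994628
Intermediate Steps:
u = 25/4 (u = -½ + (3*9)/4 = -½ + (¼)*27 = -½ + 27/4 = 25/4 ≈ 6.2500)
H = 4
E(d) = 8 (E(d) = (3 + (7 - 1*6)) + 4 = (3 + (7 - 6)) + 4 = (3 + 1) + 4 = 4 + 4 = 8)
-1507*k + E(u) = -1507*(-660) + 8 = 994620 + 8 = 994628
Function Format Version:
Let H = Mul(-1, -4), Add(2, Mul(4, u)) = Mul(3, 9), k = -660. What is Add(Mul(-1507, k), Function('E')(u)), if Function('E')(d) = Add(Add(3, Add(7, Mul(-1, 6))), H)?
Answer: 994628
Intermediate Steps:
u = Rational(25, 4) (u = Add(Rational(-1, 2), Mul(Rational(1, 4), Mul(3, 9))) = Add(Rational(-1, 2), Mul(Rational(1, 4), 27)) = Add(Rational(-1, 2), Rational(27, 4)) = Rational(25, 4) ≈ 6.2500)
H = 4
Function('E')(d) = 8 (Function('E')(d) = Add(Add(3, Add(7, Mul(-1, 6))), 4) = Add(Add(3, Add(7, -6)), 4) = Add(Add(3, 1), 4) = Add(4, 4) = 8)
Add(Mul(-1507, k), Function('E')(u)) = Add(Mul(-1507, -660), 8) = Add(994620, 8) = 994628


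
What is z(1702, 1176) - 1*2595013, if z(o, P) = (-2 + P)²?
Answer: -1216737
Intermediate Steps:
z(1702, 1176) - 1*2595013 = (-2 + 1176)² - 1*2595013 = 1174² - 2595013 = 1378276 - 2595013 = -1216737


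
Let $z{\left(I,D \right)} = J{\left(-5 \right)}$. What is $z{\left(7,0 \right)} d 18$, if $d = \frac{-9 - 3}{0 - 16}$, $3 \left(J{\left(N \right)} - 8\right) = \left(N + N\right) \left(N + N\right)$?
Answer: $558$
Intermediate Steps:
$J{\left(N \right)} = 8 + \frac{4 N^{2}}{3}$ ($J{\left(N \right)} = 8 + \frac{\left(N + N\right) \left(N + N\right)}{3} = 8 + \frac{2 N 2 N}{3} = 8 + \frac{4 N^{2}}{3}$)
$z{\left(I,D \right)} = \frac{124}{3}$ ($z{\left(I,D \right)} = 8 + \frac{4 \left(-5\right)^{2}}{3} = 8 + \frac{4}{3} \cdot 25 = 8 + \frac{100}{3} = \frac{124}{3}$)
$d = \frac{3}{4}$ ($d = - \frac{12}{-16} = \left(-12\right) \left(- \frac{1}{16}\right) = \frac{3}{4} \approx 0.75$)
$z{\left(7,0 \right)} d 18 = \frac{124}{3} \cdot \frac{3}{4} \cdot 18 = 31 \cdot 18 = 558$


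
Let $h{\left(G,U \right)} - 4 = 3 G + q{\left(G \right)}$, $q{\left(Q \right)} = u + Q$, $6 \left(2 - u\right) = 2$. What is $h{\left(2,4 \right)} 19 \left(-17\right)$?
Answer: $- \frac{13243}{3} \approx -4414.3$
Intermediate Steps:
$u = \frac{5}{3}$ ($u = 2 - \frac{1}{3} = \frac{5}{3} \approx 1.6667$)
$q{\left(Q \right)} = \frac{5}{3} + Q$
$h{\left(G,U \right)} = \frac{17}{3} + 4 G$ ($h{\left(G,U \right)} = 4 + \left(3 G + \left(\frac{5}{3} + G\right)\right) = 4 + \left(\frac{5}{3} + 4 G\right) = \frac{17}{3} + 4 G$)
$h{\left(2,4 \right)} 19 \left(-17\right) = \left(\frac{17}{3} + 4 \cdot 2\right) 19 \left(-17\right) = \left(\frac{17}{3} + 8\right) 19 \left(-17\right) = \frac{41}{3} \cdot 19 \left(-17\right) = \frac{779}{3} \left(-17\right) = - \frac{13243}{3}$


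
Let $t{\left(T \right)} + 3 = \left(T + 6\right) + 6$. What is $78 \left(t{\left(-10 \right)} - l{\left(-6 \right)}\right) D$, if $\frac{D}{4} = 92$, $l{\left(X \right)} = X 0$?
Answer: $-28704$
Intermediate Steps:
$t{\left(T \right)} = 9 + T$ ($t{\left(T \right)} = -3 + \left(\left(T + 6\right) + 6\right) = -3 + \left(\left(6 + T\right) + 6\right) = -3 + \left(12 + T\right) = 9 + T$)
$l{\left(X \right)} = 0$
$D = 368$ ($D = 4 \cdot 92 = 368$)
$78 \left(t{\left(-10 \right)} - l{\left(-6 \right)}\right) D = 78 \left(\left(9 - 10\right) - 0\right) 368 = 78 \left(-1 + 0\right) 368 = 78 \left(-1\right) 368 = \left(-78\right) 368 = -28704$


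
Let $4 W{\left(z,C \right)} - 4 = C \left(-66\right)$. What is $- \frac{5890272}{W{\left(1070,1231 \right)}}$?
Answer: $\frac{11780544}{40621} \approx 290.01$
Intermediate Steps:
$W{\left(z,C \right)} = 1 - \frac{33 C}{2}$ ($W{\left(z,C \right)} = 1 + \frac{C \left(-66\right)}{4} = 1 + \frac{\left(-66\right) C}{4} = 1 - \frac{33 C}{2}$)
$- \frac{5890272}{W{\left(1070,1231 \right)}} = - \frac{5890272}{1 - \frac{40623}{2}} = - \frac{5890272}{- \frac{40621}{2}} = \left(-5890272\right) \left(- \frac{2}{40621}\right) = \frac{11780544}{40621}$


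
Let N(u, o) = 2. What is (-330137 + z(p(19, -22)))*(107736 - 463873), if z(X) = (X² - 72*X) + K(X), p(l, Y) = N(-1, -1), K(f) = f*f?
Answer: 117622435401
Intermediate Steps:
K(f) = f²
p(l, Y) = 2
z(X) = -72*X + 2*X² (z(X) = (X² - 72*X) + X² = -72*X + 2*X²)
(-330137 + z(p(19, -22)))*(107736 - 463873) = (-330137 + 2*2*(-36 + 2))*(107736 - 463873) = (-330137 + 2*2*(-34))*(-356137) = (-330137 - 136)*(-356137) = -330273*(-356137) = 117622435401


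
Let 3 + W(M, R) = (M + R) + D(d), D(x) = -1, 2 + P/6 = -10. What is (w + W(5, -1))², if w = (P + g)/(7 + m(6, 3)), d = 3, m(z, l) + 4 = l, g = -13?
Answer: 7225/36 ≈ 200.69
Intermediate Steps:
m(z, l) = -4 + l
P = -72 (P = -12 + 6*(-10) = -12 - 60 = -72)
w = -85/6 (w = (-72 - 13)/(7 + (-4 + 3)) = -85/(7 - 1) = -85/6 ≈ -14.167)
W(M, R) = -4 + M + R (W(M, R) = -3 + ((M + R) - 1) = -3 + (-1 + M + R) = -4 + M + R)
(w + W(5, -1))² = (-85/6 + (-4 + 5 - 1))² = (-85/6 + 0)² = (-85/6)² = 7225/36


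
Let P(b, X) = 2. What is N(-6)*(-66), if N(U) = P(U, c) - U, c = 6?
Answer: -528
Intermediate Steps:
N(U) = 2 - U
N(-6)*(-66) = (2 - 1*(-6))*(-66) = (2 + 6)*(-66) = 8*(-66) = -528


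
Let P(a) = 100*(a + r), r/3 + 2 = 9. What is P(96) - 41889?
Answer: -30189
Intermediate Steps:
r = 21 (r = -6 + 3*9 = -6 + 27 = 21)
P(a) = 2100 + 100*a (P(a) = 100*(a + 21) = 100*(21 + a) = 2100 + 100*a)
P(96) - 41889 = (2100 + 100*96) - 41889 = (2100 + 9600) - 41889 = 11700 - 41889 = -30189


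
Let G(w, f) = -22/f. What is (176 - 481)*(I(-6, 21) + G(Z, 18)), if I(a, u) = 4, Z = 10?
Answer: -7625/9 ≈ -847.22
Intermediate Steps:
(176 - 481)*(I(-6, 21) + G(Z, 18)) = (176 - 481)*(4 - 22/18) = -305*(4 - 22*1/18) = -305*(4 - 11/9) = -305*25/9 = -7625/9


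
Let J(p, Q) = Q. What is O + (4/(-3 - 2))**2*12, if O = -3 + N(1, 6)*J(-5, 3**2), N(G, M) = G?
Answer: 342/25 ≈ 13.680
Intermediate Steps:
O = 6 (O = -3 + 1*3**2 = -3 + 1*9 = -3 + 9 = 6)
O + (4/(-3 - 2))**2*12 = 6 + (4/(-3 - 2))**2*12 = 6 + (4/(-5))**2*12 = 6 + (4*(-1/5))**2*12 = 6 + (-4/5)**2*12 = 6 + (16/25)*12 = 6 + 192/25 = 342/25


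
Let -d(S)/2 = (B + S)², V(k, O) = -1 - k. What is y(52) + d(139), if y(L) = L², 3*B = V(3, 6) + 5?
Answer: -325112/9 ≈ -36124.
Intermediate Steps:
B = ⅓ (B = ((-1 - 1*3) + 5)/3 = ((-1 - 3) + 5)/3 = (-4 + 5)/3 = (⅓)*1 = ⅓ ≈ 0.33333)
d(S) = -2*(⅓ + S)²
y(52) + d(139) = 52² - 2*(1 + 3*139)²/9 = 2704 - 2*(1 + 417)²/9 = 2704 - 2/9*418² = 2704 - 2/9*174724 = 2704 - 349448/9 = -325112/9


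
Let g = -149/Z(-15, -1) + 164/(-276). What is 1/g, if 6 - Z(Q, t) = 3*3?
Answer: 69/3386 ≈ 0.020378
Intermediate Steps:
Z(Q, t) = -3 (Z(Q, t) = 6 - 3*3 = 6 - 1*9 = 6 - 9 = -3)
g = 3386/69 (g = -149/(-3) + 164/(-276) = -149*(-1/3) + 164*(-1/276) = 149/3 - 41/69 = 3386/69 ≈ 49.072)
1/g = 1/(3386/69) = 69/3386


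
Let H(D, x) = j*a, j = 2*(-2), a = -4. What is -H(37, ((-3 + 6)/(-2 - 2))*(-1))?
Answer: -16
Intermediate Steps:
j = -4
H(D, x) = 16 (H(D, x) = -4*(-4) = 16)
-H(37, ((-3 + 6)/(-2 - 2))*(-1)) = -1*16 = -16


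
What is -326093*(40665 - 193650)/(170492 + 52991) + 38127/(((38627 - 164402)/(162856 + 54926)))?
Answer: 37768520388489/240244225 ≈ 1.5721e+5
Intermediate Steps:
-326093*(40665 - 193650)/(170492 + 52991) + 38127/(((38627 - 164402)/(162856 + 54926))) = -326093/(223483/(-152985)) + 38127/((-125775/217782)) = -326093/(223483*(-1/152985)) + 38127/((-125775*1/217782)) = -326093/(-223483/152985) + 38127/(-13975/24198) = -326093*(-152985/223483) + 38127*(-24198/13975) = 49887337605/223483 - 922597146/13975 = 37768520388489/240244225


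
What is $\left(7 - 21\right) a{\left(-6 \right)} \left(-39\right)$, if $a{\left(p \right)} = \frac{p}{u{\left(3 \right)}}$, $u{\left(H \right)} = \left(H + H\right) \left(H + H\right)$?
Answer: $-91$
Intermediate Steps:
$u{\left(H \right)} = 4 H^{2}$ ($u{\left(H \right)} = 2 H 2 H = 4 H^{2}$)
$a{\left(p \right)} = \frac{p}{36}$ ($a{\left(p \right)} = \frac{p}{4 \cdot 3^{2}} = \frac{p}{4 \cdot 9} = \frac{p}{36}$)
$\left(7 - 21\right) a{\left(-6 \right)} \left(-39\right) = \left(7 - 21\right) \frac{1}{36} \left(-6\right) \left(-39\right) = \left(-14\right) \left(- \frac{1}{6}\right) \left(-39\right) = \frac{7}{3} \left(-39\right) = -91$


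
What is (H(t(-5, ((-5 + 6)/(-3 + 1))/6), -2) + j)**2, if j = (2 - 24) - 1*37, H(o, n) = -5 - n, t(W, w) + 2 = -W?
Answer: 3844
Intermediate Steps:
t(W, w) = -2 - W
j = -59 (j = -22 - 37 = -59)
(H(t(-5, ((-5 + 6)/(-3 + 1))/6), -2) + j)**2 = ((-5 - 1*(-2)) - 59)**2 = ((-5 + 2) - 59)**2 = (-3 - 59)**2 = (-62)**2 = 3844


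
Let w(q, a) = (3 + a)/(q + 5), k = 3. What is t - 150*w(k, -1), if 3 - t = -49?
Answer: 29/2 ≈ 14.500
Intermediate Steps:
t = 52 (t = 3 - 1*(-49) = 3 + 49 = 52)
w(q, a) = (3 + a)/(5 + q)
t - 150*w(k, -1) = 52 - 150*(3 - 1)/(5 + 3) = 52 - 150*2/8 = 52 - 75*2/4 = 52 - 150*¼ = 52 - 75/2 = 29/2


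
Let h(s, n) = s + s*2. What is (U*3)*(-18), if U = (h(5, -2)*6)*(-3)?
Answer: 14580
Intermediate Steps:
h(s, n) = 3*s (h(s, n) = s + 2*s = 3*s)
U = -270 (U = ((3*5)*6)*(-3) = (15*6)*(-3) = 90*(-3) = -270)
(U*3)*(-18) = -270*3*(-18) = -810*(-18) = 14580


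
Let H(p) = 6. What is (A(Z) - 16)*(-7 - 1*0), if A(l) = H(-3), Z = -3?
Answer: 70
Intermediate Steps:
A(l) = 6
(A(Z) - 16)*(-7 - 1*0) = (6 - 16)*(-7 - 1*0) = -10*(-7 + 0) = -10*(-7) = 70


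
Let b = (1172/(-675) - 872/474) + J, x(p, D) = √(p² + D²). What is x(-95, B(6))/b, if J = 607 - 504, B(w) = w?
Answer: 53325*√9061/5301787 ≈ 0.95741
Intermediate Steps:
x(p, D) = √(D² + p²)
J = 103
b = 5301787/53325 (b = (1172/(-675) - 872/474) + 103 = (1172*(-1/675) - 872*1/474) + 103 = (-1172/675 - 436/237) + 103 = -190688/53325 + 103 = 5301787/53325 ≈ 99.424)
x(-95, B(6))/b = √(6² + (-95)²)/(5301787/53325) = √(36 + 9025)*(53325/5301787) = √9061*(53325/5301787) = 53325*√9061/5301787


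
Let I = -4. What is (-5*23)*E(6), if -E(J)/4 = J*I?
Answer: -11040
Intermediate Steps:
E(J) = 16*J (E(J) = -4*J*(-4) = -(-16)*J = 16*J)
(-5*23)*E(6) = (-5*23)*(16*6) = -115*96 = -11040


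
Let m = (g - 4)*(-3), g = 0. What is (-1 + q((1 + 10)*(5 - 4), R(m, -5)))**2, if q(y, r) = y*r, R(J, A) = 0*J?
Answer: 1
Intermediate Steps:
m = 12 (m = (0 - 4)*(-3) = -4*(-3) = 12)
R(J, A) = 0
q(y, r) = r*y
(-1 + q((1 + 10)*(5 - 4), R(m, -5)))**2 = (-1 + 0*((1 + 10)*(5 - 4)))**2 = (-1 + 0*(11*1))**2 = (-1 + 0*11)**2 = (-1 + 0)**2 = (-1)**2 = 1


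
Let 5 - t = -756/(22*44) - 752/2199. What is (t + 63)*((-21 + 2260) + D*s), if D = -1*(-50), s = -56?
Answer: -625333763/16126 ≈ -38778.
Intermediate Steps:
D = 50
t = 3258385/532158 (t = 5 - (-756/(22*44) - 752/2199) = 5 - (-756/968 - 752*1/2199) = 5 - (-756*1/968 - 752/2199) = 5 - (-189/242 - 752/2199) = 5 - 1*(-597595/532158) = 5 + 597595/532158 = 3258385/532158 ≈ 6.1230)
(t + 63)*((-21 + 2260) + D*s) = (3258385/532158 + 63)*((-21 + 2260) + 50*(-56)) = 36784339*(2239 - 2800)/532158 = (36784339/532158)*(-561) = -625333763/16126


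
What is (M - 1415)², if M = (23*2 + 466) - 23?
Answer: 857476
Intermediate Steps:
M = 489 (M = (46 + 466) - 23 = 512 - 23 = 489)
(M - 1415)² = (489 - 1415)² = (-926)² = 857476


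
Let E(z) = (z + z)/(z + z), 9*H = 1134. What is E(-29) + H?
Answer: 127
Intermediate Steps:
H = 126 (H = (⅑)*1134 = 126)
E(z) = 1 (E(z) = (2*z)/((2*z)) = (2*z)*(1/(2*z)) = 1)
E(-29) + H = 1 + 126 = 127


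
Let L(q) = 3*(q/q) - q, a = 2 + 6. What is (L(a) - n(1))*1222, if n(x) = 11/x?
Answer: -19552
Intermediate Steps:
a = 8
L(q) = 3 - q (L(q) = 3*1 - q = 3 - q)
(L(a) - n(1))*1222 = ((3 - 1*8) - 11/1)*1222 = ((3 - 8) - 11)*1222 = (-5 - 1*11)*1222 = (-5 - 11)*1222 = -16*1222 = -19552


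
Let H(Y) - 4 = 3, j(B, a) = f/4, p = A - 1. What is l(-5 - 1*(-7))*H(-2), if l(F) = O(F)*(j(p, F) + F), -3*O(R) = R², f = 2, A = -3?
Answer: -70/3 ≈ -23.333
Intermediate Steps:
p = -4 (p = -3 - 1 = -4)
O(R) = -R²/3
j(B, a) = ½ (j(B, a) = 2/4 = 2*(¼) = ½)
H(Y) = 7 (H(Y) = 4 + 3 = 7)
l(F) = -F²*(½ + F)/3 (l(F) = (-F²/3)*(½ + F) = -F²*(½ + F)/3)
l(-5 - 1*(-7))*H(-2) = ((-5 - 1*(-7))²*(-1 - 2*(-5 - 1*(-7)))/6)*7 = ((-5 + 7)²*(-1 - 2*(-5 + 7))/6)*7 = ((⅙)*2²*(-1 - 2*2))*7 = ((⅙)*4*(-1 - 4))*7 = ((⅙)*4*(-5))*7 = -10/3*7 = -70/3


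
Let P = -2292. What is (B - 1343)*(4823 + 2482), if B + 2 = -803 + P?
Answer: -32434200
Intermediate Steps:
B = -3097 (B = -2 + (-803 - 2292) = -2 - 3095 = -3097)
(B - 1343)*(4823 + 2482) = (-3097 - 1343)*(4823 + 2482) = -4440*7305 = -32434200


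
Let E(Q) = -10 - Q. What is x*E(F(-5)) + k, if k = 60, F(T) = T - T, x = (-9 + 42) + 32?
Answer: -590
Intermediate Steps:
x = 65 (x = 33 + 32 = 65)
F(T) = 0
x*E(F(-5)) + k = 65*(-10 - 1*0) + 60 = 65*(-10 + 0) + 60 = 65*(-10) + 60 = -650 + 60 = -590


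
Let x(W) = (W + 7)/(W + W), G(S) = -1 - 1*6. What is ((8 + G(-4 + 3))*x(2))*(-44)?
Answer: -99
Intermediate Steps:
G(S) = -7 (G(S) = -1 - 6 = -7)
x(W) = (7 + W)/(2*W) (x(W) = (7 + W)/((2*W)) = (7 + W)*(1/(2*W)) = (7 + W)/(2*W))
((8 + G(-4 + 3))*x(2))*(-44) = ((8 - 7)*((1/2)*(7 + 2)/2))*(-44) = (1*((1/2)*(1/2)*9))*(-44) = (1*(9/4))*(-44) = (9/4)*(-44) = -99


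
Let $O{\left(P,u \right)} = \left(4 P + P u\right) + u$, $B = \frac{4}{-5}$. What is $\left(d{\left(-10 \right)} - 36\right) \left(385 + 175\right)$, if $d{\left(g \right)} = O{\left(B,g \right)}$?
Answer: $-23072$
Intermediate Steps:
$B = - \frac{4}{5}$ ($B = 4 \left(- \frac{1}{5}\right) = - \frac{4}{5} \approx -0.8$)
$O{\left(P,u \right)} = u + 4 P + P u$
$d{\left(g \right)} = - \frac{16}{5} + \frac{g}{5}$ ($d{\left(g \right)} = g + 4 \left(- \frac{4}{5}\right) - \frac{4 g}{5} = g - \frac{16}{5} - \frac{4 g}{5} = - \frac{16}{5} + \frac{g}{5}$)
$\left(d{\left(-10 \right)} - 36\right) \left(385 + 175\right) = \left(\left(- \frac{16}{5} + \frac{1}{5} \left(-10\right)\right) - 36\right) \left(385 + 175\right) = \left(\left(- \frac{16}{5} - 2\right) - 36\right) 560 = \left(- \frac{26}{5} - 36\right) 560 = \left(- \frac{206}{5}\right) 560 = -23072$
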